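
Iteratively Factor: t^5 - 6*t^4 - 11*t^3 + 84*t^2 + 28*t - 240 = (t - 4)*(t^4 - 2*t^3 - 19*t^2 + 8*t + 60) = (t - 5)*(t - 4)*(t^3 + 3*t^2 - 4*t - 12) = (t - 5)*(t - 4)*(t + 2)*(t^2 + t - 6) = (t - 5)*(t - 4)*(t + 2)*(t + 3)*(t - 2)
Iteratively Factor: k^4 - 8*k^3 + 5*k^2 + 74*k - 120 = (k - 5)*(k^3 - 3*k^2 - 10*k + 24) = (k - 5)*(k + 3)*(k^2 - 6*k + 8) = (k - 5)*(k - 2)*(k + 3)*(k - 4)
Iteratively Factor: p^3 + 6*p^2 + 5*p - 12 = (p + 3)*(p^2 + 3*p - 4) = (p - 1)*(p + 3)*(p + 4)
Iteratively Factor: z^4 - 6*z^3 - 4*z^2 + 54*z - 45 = (z - 5)*(z^3 - z^2 - 9*z + 9) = (z - 5)*(z - 3)*(z^2 + 2*z - 3) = (z - 5)*(z - 3)*(z - 1)*(z + 3)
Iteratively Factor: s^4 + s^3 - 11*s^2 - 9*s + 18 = (s + 2)*(s^3 - s^2 - 9*s + 9) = (s - 1)*(s + 2)*(s^2 - 9) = (s - 1)*(s + 2)*(s + 3)*(s - 3)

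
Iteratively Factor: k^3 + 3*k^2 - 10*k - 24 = (k + 2)*(k^2 + k - 12) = (k + 2)*(k + 4)*(k - 3)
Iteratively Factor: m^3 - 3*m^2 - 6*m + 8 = (m - 1)*(m^2 - 2*m - 8) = (m - 4)*(m - 1)*(m + 2)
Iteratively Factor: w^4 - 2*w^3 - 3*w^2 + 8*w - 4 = (w - 2)*(w^3 - 3*w + 2) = (w - 2)*(w - 1)*(w^2 + w - 2) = (w - 2)*(w - 1)^2*(w + 2)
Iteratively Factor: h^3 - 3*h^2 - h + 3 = (h + 1)*(h^2 - 4*h + 3) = (h - 3)*(h + 1)*(h - 1)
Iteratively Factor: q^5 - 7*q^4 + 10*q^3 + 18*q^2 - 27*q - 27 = (q + 1)*(q^4 - 8*q^3 + 18*q^2 - 27) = (q - 3)*(q + 1)*(q^3 - 5*q^2 + 3*q + 9) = (q - 3)*(q + 1)^2*(q^2 - 6*q + 9) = (q - 3)^2*(q + 1)^2*(q - 3)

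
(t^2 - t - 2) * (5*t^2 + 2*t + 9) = 5*t^4 - 3*t^3 - 3*t^2 - 13*t - 18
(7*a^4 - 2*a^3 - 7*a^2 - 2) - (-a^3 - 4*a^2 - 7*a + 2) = 7*a^4 - a^3 - 3*a^2 + 7*a - 4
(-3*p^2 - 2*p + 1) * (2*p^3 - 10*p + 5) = -6*p^5 - 4*p^4 + 32*p^3 + 5*p^2 - 20*p + 5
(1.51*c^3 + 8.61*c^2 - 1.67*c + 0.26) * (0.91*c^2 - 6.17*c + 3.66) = 1.3741*c^5 - 1.4816*c^4 - 49.1168*c^3 + 42.0531*c^2 - 7.7164*c + 0.9516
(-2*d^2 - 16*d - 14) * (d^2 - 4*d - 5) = -2*d^4 - 8*d^3 + 60*d^2 + 136*d + 70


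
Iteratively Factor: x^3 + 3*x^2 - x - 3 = (x + 1)*(x^2 + 2*x - 3) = (x - 1)*(x + 1)*(x + 3)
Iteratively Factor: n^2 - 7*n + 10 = (n - 2)*(n - 5)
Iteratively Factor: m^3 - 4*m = (m - 2)*(m^2 + 2*m) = m*(m - 2)*(m + 2)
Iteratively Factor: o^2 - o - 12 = (o + 3)*(o - 4)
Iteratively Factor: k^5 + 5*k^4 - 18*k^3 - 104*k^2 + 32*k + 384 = (k + 3)*(k^4 + 2*k^3 - 24*k^2 - 32*k + 128) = (k - 2)*(k + 3)*(k^3 + 4*k^2 - 16*k - 64) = (k - 4)*(k - 2)*(k + 3)*(k^2 + 8*k + 16) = (k - 4)*(k - 2)*(k + 3)*(k + 4)*(k + 4)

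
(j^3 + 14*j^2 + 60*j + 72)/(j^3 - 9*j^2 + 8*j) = (j^3 + 14*j^2 + 60*j + 72)/(j*(j^2 - 9*j + 8))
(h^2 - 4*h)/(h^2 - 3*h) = (h - 4)/(h - 3)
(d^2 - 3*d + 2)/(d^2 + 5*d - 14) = (d - 1)/(d + 7)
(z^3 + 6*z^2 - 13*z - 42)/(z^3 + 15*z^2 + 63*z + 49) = (z^2 - z - 6)/(z^2 + 8*z + 7)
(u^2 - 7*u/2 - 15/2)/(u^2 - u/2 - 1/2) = (-2*u^2 + 7*u + 15)/(-2*u^2 + u + 1)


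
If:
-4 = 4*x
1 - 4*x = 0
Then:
No Solution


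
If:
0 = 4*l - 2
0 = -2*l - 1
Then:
No Solution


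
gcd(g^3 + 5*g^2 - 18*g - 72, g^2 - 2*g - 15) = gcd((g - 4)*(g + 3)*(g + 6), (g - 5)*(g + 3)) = g + 3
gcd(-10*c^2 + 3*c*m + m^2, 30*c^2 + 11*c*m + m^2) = 5*c + m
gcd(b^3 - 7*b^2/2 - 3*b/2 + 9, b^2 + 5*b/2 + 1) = 1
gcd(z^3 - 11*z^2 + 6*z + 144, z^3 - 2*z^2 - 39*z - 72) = z^2 - 5*z - 24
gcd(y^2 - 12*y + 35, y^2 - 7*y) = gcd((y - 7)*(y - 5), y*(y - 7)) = y - 7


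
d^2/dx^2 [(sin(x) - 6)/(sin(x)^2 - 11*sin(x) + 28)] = (-sin(x)^5 + 13*sin(x)^4 - 28*sin(x)^3 - 290*sin(x)^2 + 1292*sin(x) - 500)/(sin(x)^2 - 11*sin(x) + 28)^3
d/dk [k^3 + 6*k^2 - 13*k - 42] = 3*k^2 + 12*k - 13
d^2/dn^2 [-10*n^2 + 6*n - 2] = -20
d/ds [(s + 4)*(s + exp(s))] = s + (s + 4)*(exp(s) + 1) + exp(s)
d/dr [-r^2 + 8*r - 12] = 8 - 2*r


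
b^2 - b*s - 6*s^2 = (b - 3*s)*(b + 2*s)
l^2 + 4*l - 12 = (l - 2)*(l + 6)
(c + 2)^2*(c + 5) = c^3 + 9*c^2 + 24*c + 20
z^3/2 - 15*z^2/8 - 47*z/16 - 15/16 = (z/2 + 1/4)*(z - 5)*(z + 3/4)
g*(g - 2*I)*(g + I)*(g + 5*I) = g^4 + 4*I*g^3 + 7*g^2 + 10*I*g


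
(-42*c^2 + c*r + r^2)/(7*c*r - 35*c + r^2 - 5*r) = (-6*c + r)/(r - 5)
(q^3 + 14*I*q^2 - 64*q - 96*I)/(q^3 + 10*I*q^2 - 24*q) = (q + 4*I)/q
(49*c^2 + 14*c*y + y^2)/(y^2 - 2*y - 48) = (49*c^2 + 14*c*y + y^2)/(y^2 - 2*y - 48)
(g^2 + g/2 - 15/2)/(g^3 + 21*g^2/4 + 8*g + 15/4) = 2*(2*g - 5)/(4*g^2 + 9*g + 5)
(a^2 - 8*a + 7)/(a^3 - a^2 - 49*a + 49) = 1/(a + 7)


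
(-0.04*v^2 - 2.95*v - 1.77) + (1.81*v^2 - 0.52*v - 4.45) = 1.77*v^2 - 3.47*v - 6.22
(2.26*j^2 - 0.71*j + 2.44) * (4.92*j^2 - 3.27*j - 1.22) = 11.1192*j^4 - 10.8834*j^3 + 11.5693*j^2 - 7.1126*j - 2.9768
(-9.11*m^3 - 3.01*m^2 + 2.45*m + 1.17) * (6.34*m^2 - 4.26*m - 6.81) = -57.7574*m^5 + 19.7252*m^4 + 90.3947*m^3 + 17.4789*m^2 - 21.6687*m - 7.9677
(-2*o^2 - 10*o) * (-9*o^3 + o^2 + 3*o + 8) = 18*o^5 + 88*o^4 - 16*o^3 - 46*o^2 - 80*o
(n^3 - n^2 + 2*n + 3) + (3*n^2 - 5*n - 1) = n^3 + 2*n^2 - 3*n + 2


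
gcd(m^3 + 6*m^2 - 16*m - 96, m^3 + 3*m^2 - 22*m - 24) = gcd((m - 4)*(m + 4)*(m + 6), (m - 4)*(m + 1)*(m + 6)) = m^2 + 2*m - 24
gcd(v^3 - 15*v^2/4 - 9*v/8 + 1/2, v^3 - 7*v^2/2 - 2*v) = v^2 - 7*v/2 - 2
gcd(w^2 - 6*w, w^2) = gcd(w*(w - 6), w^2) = w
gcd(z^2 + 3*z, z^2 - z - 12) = z + 3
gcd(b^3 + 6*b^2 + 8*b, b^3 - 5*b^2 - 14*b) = b^2 + 2*b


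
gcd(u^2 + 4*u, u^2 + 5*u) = u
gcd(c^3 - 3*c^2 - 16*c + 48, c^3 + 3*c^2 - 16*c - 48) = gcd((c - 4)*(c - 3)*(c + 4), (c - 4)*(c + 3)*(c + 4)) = c^2 - 16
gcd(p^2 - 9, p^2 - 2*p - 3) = p - 3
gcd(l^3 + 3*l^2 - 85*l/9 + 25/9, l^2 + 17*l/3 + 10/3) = l + 5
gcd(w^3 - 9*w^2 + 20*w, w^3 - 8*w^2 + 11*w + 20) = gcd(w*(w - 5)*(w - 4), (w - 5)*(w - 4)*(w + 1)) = w^2 - 9*w + 20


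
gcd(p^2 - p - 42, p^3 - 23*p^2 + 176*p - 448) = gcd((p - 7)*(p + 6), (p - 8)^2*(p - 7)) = p - 7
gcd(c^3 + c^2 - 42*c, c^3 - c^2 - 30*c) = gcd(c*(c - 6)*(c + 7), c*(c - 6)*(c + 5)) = c^2 - 6*c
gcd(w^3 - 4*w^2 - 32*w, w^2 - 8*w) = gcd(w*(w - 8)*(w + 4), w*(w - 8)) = w^2 - 8*w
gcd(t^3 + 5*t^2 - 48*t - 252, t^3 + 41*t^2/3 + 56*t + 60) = t^2 + 12*t + 36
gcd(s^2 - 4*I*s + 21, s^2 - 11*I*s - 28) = s - 7*I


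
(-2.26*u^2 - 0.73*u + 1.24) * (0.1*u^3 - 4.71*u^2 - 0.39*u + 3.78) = -0.226*u^5 + 10.5716*u^4 + 4.4437*u^3 - 14.0985*u^2 - 3.243*u + 4.6872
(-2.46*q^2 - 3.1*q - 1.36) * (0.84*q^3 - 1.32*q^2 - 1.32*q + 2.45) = -2.0664*q^5 + 0.6432*q^4 + 6.1968*q^3 - 0.139799999999999*q^2 - 5.7998*q - 3.332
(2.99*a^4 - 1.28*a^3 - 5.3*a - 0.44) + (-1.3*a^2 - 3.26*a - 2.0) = 2.99*a^4 - 1.28*a^3 - 1.3*a^2 - 8.56*a - 2.44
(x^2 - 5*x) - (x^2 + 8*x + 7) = -13*x - 7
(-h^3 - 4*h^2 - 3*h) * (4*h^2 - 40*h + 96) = -4*h^5 + 24*h^4 + 52*h^3 - 264*h^2 - 288*h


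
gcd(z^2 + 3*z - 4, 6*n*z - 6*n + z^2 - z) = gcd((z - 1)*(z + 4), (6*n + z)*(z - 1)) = z - 1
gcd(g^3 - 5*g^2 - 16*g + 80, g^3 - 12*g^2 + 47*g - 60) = g^2 - 9*g + 20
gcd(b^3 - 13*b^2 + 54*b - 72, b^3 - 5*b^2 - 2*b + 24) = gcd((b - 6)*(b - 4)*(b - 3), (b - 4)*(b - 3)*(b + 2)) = b^2 - 7*b + 12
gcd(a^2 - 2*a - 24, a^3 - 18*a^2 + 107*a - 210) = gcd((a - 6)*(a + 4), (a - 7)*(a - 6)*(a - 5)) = a - 6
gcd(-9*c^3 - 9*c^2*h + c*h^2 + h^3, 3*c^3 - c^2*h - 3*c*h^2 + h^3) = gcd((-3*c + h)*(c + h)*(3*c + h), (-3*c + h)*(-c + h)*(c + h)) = 3*c^2 + 2*c*h - h^2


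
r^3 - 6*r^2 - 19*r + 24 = (r - 8)*(r - 1)*(r + 3)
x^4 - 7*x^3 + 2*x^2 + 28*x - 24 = (x - 6)*(x - 2)*(x - 1)*(x + 2)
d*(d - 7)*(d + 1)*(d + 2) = d^4 - 4*d^3 - 19*d^2 - 14*d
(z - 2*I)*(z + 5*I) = z^2 + 3*I*z + 10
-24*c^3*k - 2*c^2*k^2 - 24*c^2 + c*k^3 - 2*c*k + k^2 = (-6*c + k)*(4*c + k)*(c*k + 1)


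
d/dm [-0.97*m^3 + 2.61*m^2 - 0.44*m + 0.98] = -2.91*m^2 + 5.22*m - 0.44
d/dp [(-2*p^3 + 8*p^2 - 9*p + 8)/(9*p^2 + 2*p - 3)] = (-18*p^4 - 8*p^3 + 115*p^2 - 192*p + 11)/(81*p^4 + 36*p^3 - 50*p^2 - 12*p + 9)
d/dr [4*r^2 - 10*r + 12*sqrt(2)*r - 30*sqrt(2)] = 8*r - 10 + 12*sqrt(2)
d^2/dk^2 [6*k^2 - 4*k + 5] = 12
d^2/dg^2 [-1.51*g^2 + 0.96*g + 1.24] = -3.02000000000000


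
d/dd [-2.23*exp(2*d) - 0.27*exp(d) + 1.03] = (-4.46*exp(d) - 0.27)*exp(d)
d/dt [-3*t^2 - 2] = -6*t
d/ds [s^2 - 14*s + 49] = 2*s - 14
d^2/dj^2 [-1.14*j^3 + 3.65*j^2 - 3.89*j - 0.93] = 7.3 - 6.84*j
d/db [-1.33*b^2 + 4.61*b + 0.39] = 4.61 - 2.66*b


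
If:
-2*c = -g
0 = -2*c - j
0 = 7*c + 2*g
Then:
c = 0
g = 0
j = 0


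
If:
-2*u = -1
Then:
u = 1/2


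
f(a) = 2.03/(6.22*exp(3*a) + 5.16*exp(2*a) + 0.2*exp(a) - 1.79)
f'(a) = 2.03*(-18.66*exp(3*a) - 10.32*exp(2*a) - 0.2*exp(a))/(6.22*exp(3*a) + 5.16*exp(2*a) + 0.2*exp(a) - 1.79)^2 = (-37.8798*exp(2*a) - 20.9496*exp(a) - 0.406)*exp(a)/(6.22*exp(3*a) + 5.16*exp(2*a) + 0.2*exp(a) - 1.79)^2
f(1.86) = 0.00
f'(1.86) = -0.00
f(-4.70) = -1.14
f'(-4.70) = -0.00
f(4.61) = 0.00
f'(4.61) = -0.00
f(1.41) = 0.00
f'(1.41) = -0.01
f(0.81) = 0.02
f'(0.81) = -0.06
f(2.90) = 0.00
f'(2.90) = -0.00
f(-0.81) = -15.35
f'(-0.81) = -437.83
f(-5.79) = -1.13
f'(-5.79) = -0.00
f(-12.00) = -1.13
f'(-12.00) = 0.00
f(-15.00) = -1.13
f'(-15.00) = 0.00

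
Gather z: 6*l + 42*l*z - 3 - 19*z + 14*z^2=6*l + 14*z^2 + z*(42*l - 19) - 3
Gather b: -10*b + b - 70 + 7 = -9*b - 63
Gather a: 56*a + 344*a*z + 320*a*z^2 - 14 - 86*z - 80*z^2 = a*(320*z^2 + 344*z + 56) - 80*z^2 - 86*z - 14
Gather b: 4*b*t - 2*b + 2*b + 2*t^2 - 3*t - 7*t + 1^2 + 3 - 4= 4*b*t + 2*t^2 - 10*t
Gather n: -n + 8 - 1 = 7 - n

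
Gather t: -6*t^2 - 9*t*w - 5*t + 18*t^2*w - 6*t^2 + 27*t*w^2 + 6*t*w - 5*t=t^2*(18*w - 12) + t*(27*w^2 - 3*w - 10)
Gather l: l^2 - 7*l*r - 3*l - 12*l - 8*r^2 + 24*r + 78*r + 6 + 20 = l^2 + l*(-7*r - 15) - 8*r^2 + 102*r + 26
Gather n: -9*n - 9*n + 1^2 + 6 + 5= 12 - 18*n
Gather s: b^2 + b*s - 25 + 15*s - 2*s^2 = b^2 - 2*s^2 + s*(b + 15) - 25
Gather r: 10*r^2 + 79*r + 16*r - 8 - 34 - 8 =10*r^2 + 95*r - 50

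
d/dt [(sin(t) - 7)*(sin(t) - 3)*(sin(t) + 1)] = (3*sin(t)^2 - 18*sin(t) + 11)*cos(t)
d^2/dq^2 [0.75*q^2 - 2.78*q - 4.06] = 1.50000000000000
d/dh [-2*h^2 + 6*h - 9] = 6 - 4*h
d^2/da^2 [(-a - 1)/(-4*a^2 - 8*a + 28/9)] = 243*(a + 1)*(-9*a^2 - 18*a + 12*(a + 1)^2 + 7)/(2*(9*a^2 + 18*a - 7)^3)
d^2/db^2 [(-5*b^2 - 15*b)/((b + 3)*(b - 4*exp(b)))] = 20*(-b^2 - 4*b*exp(b) + 2*b + 8*exp(b) - 2)*exp(b)/(b^3 - 12*b^2*exp(b) + 48*b*exp(2*b) - 64*exp(3*b))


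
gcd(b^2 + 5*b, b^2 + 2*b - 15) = b + 5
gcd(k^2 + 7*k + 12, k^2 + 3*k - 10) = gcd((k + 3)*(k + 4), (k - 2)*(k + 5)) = 1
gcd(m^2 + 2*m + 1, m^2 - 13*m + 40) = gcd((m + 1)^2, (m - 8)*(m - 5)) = 1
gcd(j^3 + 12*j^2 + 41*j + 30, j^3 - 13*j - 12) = j + 1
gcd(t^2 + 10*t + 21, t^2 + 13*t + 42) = t + 7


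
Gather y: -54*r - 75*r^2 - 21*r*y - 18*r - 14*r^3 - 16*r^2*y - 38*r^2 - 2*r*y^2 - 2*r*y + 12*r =-14*r^3 - 113*r^2 - 2*r*y^2 - 60*r + y*(-16*r^2 - 23*r)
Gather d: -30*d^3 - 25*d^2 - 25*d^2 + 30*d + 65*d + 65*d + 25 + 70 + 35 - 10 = -30*d^3 - 50*d^2 + 160*d + 120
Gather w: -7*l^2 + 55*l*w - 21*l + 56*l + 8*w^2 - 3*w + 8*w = -7*l^2 + 35*l + 8*w^2 + w*(55*l + 5)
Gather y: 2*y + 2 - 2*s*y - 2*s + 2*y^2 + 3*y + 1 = -2*s + 2*y^2 + y*(5 - 2*s) + 3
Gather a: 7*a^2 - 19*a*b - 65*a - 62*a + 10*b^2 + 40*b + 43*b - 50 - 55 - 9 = 7*a^2 + a*(-19*b - 127) + 10*b^2 + 83*b - 114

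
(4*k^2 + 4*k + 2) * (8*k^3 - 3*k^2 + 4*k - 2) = 32*k^5 + 20*k^4 + 20*k^3 + 2*k^2 - 4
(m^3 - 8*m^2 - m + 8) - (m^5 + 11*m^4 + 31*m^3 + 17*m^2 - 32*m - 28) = -m^5 - 11*m^4 - 30*m^3 - 25*m^2 + 31*m + 36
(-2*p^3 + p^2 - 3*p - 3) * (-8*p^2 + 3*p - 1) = 16*p^5 - 14*p^4 + 29*p^3 + 14*p^2 - 6*p + 3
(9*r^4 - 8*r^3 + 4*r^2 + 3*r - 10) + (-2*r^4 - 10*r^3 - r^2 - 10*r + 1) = 7*r^4 - 18*r^3 + 3*r^2 - 7*r - 9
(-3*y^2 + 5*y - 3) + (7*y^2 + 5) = 4*y^2 + 5*y + 2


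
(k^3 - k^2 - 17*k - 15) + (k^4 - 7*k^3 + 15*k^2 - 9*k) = k^4 - 6*k^3 + 14*k^2 - 26*k - 15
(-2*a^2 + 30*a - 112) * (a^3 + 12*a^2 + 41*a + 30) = -2*a^5 + 6*a^4 + 166*a^3 - 174*a^2 - 3692*a - 3360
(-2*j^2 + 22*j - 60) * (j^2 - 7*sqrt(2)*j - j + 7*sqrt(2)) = -2*j^4 + 14*sqrt(2)*j^3 + 24*j^3 - 168*sqrt(2)*j^2 - 82*j^2 + 60*j + 574*sqrt(2)*j - 420*sqrt(2)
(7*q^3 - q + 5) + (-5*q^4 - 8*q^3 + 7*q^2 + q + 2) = -5*q^4 - q^3 + 7*q^2 + 7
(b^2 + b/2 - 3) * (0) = 0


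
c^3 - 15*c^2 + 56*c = c*(c - 8)*(c - 7)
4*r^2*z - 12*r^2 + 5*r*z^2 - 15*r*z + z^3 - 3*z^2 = (r + z)*(4*r + z)*(z - 3)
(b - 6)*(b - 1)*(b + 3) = b^3 - 4*b^2 - 15*b + 18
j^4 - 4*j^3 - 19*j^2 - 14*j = j*(j - 7)*(j + 1)*(j + 2)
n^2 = n^2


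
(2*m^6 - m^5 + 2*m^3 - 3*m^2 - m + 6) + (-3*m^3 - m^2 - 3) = 2*m^6 - m^5 - m^3 - 4*m^2 - m + 3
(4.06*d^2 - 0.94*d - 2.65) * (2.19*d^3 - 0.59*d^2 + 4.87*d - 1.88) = 8.8914*d^5 - 4.454*d^4 + 14.5233*d^3 - 10.6471*d^2 - 11.1383*d + 4.982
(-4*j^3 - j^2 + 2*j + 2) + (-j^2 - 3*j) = -4*j^3 - 2*j^2 - j + 2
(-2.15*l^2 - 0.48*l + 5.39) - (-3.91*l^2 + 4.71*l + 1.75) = 1.76*l^2 - 5.19*l + 3.64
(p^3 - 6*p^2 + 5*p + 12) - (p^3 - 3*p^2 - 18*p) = -3*p^2 + 23*p + 12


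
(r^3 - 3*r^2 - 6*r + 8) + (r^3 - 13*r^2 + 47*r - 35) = 2*r^3 - 16*r^2 + 41*r - 27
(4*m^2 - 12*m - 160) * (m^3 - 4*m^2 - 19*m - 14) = 4*m^5 - 28*m^4 - 188*m^3 + 812*m^2 + 3208*m + 2240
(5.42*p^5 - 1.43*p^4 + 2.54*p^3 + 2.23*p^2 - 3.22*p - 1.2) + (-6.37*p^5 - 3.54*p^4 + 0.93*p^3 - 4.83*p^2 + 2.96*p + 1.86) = -0.95*p^5 - 4.97*p^4 + 3.47*p^3 - 2.6*p^2 - 0.26*p + 0.66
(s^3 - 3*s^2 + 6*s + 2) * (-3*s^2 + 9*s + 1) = -3*s^5 + 18*s^4 - 44*s^3 + 45*s^2 + 24*s + 2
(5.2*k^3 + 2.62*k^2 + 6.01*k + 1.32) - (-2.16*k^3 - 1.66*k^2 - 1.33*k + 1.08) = 7.36*k^3 + 4.28*k^2 + 7.34*k + 0.24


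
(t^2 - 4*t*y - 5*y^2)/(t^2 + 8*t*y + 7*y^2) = (t - 5*y)/(t + 7*y)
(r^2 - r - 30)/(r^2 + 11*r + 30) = (r - 6)/(r + 6)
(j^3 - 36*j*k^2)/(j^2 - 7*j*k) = (j^2 - 36*k^2)/(j - 7*k)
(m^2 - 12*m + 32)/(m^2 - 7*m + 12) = (m - 8)/(m - 3)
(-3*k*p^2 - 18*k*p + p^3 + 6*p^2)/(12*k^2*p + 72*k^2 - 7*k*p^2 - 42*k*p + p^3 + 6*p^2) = p/(-4*k + p)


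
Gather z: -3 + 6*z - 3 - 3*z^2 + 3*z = -3*z^2 + 9*z - 6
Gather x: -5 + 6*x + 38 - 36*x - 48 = -30*x - 15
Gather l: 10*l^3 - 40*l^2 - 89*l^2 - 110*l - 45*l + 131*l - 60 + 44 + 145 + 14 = 10*l^3 - 129*l^2 - 24*l + 143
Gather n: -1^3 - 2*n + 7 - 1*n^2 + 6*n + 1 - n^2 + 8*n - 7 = -2*n^2 + 12*n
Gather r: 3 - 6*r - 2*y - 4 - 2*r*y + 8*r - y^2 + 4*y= r*(2 - 2*y) - y^2 + 2*y - 1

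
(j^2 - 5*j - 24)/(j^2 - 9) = (j - 8)/(j - 3)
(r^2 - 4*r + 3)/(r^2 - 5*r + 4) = (r - 3)/(r - 4)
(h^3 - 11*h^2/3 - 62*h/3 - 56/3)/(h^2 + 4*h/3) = h - 5 - 14/h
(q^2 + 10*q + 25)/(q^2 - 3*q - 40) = (q + 5)/(q - 8)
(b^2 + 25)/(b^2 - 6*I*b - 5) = (b + 5*I)/(b - I)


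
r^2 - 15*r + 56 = (r - 8)*(r - 7)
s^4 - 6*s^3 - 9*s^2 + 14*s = s*(s - 7)*(s - 1)*(s + 2)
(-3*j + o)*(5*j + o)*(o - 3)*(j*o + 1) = -15*j^3*o^2 + 45*j^3*o + 2*j^2*o^3 - 6*j^2*o^2 - 15*j^2*o + 45*j^2 + j*o^4 - 3*j*o^3 + 2*j*o^2 - 6*j*o + o^3 - 3*o^2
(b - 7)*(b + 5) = b^2 - 2*b - 35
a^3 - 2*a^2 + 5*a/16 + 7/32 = (a - 7/4)*(a - 1/2)*(a + 1/4)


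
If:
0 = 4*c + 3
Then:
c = -3/4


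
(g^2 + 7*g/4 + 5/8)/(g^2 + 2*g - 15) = (8*g^2 + 14*g + 5)/(8*(g^2 + 2*g - 15))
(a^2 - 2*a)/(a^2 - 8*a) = (a - 2)/(a - 8)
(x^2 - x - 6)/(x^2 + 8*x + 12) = (x - 3)/(x + 6)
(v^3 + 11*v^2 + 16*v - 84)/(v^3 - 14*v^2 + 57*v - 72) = (v^3 + 11*v^2 + 16*v - 84)/(v^3 - 14*v^2 + 57*v - 72)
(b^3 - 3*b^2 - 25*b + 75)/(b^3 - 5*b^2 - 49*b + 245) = (b^2 + 2*b - 15)/(b^2 - 49)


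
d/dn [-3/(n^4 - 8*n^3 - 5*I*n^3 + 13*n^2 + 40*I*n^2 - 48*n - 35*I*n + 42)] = 3*(4*n^3 - 24*n^2 - 15*I*n^2 + 26*n + 80*I*n - 48 - 35*I)/(n^4 - 8*n^3 - 5*I*n^3 + 13*n^2 + 40*I*n^2 - 48*n - 35*I*n + 42)^2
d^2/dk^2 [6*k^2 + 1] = 12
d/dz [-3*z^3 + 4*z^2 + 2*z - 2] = -9*z^2 + 8*z + 2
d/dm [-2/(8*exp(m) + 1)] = 16*exp(m)/(8*exp(m) + 1)^2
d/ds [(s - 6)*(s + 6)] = 2*s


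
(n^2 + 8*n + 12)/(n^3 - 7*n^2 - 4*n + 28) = (n + 6)/(n^2 - 9*n + 14)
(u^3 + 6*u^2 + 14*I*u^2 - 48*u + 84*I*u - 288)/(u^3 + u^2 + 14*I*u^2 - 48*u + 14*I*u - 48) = (u + 6)/(u + 1)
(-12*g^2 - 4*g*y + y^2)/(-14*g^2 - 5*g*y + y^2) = (-6*g + y)/(-7*g + y)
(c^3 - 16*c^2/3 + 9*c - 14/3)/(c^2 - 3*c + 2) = c - 7/3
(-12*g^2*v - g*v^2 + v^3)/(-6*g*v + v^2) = (12*g^2 + g*v - v^2)/(6*g - v)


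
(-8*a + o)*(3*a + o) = -24*a^2 - 5*a*o + o^2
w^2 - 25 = (w - 5)*(w + 5)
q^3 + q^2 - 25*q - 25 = (q - 5)*(q + 1)*(q + 5)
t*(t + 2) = t^2 + 2*t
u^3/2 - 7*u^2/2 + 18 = (u/2 + 1)*(u - 6)*(u - 3)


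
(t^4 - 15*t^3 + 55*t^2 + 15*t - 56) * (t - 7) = t^5 - 22*t^4 + 160*t^3 - 370*t^2 - 161*t + 392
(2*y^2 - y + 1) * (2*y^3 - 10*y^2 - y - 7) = 4*y^5 - 22*y^4 + 10*y^3 - 23*y^2 + 6*y - 7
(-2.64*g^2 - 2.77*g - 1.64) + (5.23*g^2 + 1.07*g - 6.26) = 2.59*g^2 - 1.7*g - 7.9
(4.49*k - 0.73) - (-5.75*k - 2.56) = 10.24*k + 1.83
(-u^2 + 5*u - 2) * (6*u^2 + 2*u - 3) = -6*u^4 + 28*u^3 + u^2 - 19*u + 6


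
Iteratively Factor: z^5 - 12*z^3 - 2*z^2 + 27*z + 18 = (z - 2)*(z^4 + 2*z^3 - 8*z^2 - 18*z - 9) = (z - 2)*(z + 1)*(z^3 + z^2 - 9*z - 9) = (z - 2)*(z + 1)^2*(z^2 - 9) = (z - 3)*(z - 2)*(z + 1)^2*(z + 3)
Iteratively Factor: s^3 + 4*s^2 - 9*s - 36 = (s + 4)*(s^2 - 9) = (s - 3)*(s + 4)*(s + 3)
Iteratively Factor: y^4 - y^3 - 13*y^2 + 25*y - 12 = (y - 3)*(y^3 + 2*y^2 - 7*y + 4) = (y - 3)*(y + 4)*(y^2 - 2*y + 1) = (y - 3)*(y - 1)*(y + 4)*(y - 1)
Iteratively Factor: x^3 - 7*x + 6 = (x - 1)*(x^2 + x - 6) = (x - 1)*(x + 3)*(x - 2)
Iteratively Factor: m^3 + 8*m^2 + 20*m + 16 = (m + 2)*(m^2 + 6*m + 8) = (m + 2)*(m + 4)*(m + 2)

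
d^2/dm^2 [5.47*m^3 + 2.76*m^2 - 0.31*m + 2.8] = 32.82*m + 5.52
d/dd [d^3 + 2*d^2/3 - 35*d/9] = 3*d^2 + 4*d/3 - 35/9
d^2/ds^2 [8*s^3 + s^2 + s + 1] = 48*s + 2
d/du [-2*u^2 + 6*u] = 6 - 4*u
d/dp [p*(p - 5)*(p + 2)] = 3*p^2 - 6*p - 10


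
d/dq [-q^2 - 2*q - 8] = -2*q - 2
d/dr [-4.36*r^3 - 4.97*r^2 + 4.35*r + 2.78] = -13.08*r^2 - 9.94*r + 4.35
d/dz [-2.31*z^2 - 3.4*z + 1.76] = -4.62*z - 3.4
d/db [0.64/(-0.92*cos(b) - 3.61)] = -0.5888*sin(b)/(0.92*cos(b) + 3.61)^2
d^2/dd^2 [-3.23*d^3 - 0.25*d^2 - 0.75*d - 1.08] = -19.38*d - 0.5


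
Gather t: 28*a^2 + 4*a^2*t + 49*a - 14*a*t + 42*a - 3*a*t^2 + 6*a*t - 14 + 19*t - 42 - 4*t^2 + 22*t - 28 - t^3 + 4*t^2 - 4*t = 28*a^2 - 3*a*t^2 + 91*a - t^3 + t*(4*a^2 - 8*a + 37) - 84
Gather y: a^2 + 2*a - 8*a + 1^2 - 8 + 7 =a^2 - 6*a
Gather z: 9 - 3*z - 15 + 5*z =2*z - 6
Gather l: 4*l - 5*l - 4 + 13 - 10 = -l - 1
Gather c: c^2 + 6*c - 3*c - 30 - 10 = c^2 + 3*c - 40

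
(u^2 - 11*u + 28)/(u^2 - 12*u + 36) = (u^2 - 11*u + 28)/(u^2 - 12*u + 36)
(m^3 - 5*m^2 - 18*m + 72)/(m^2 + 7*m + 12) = (m^2 - 9*m + 18)/(m + 3)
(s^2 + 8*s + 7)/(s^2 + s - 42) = (s + 1)/(s - 6)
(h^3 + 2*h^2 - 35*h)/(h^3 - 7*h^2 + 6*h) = (h^2 + 2*h - 35)/(h^2 - 7*h + 6)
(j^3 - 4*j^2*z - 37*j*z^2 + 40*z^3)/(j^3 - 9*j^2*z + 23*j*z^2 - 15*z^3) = (j^2 - 3*j*z - 40*z^2)/(j^2 - 8*j*z + 15*z^2)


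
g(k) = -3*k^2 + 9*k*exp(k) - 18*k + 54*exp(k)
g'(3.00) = 1771.70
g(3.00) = 1545.93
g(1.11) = 170.49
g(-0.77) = 33.88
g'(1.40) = 280.17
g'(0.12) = 53.53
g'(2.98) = 1732.48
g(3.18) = 1899.17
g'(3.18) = 2166.08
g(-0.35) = 41.77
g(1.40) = 239.00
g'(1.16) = 209.31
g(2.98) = 1510.89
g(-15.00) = -405.00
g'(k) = 9*k*exp(k) - 6*k + 63*exp(k) - 18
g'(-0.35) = 26.28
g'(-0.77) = 12.58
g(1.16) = 180.64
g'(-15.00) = 72.00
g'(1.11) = 196.82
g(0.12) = 59.90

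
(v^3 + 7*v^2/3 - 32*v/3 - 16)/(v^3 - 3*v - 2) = (-3*v^3 - 7*v^2 + 32*v + 48)/(3*(-v^3 + 3*v + 2))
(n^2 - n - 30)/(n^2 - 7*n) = (n^2 - n - 30)/(n*(n - 7))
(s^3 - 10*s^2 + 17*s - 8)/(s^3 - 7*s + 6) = (s^2 - 9*s + 8)/(s^2 + s - 6)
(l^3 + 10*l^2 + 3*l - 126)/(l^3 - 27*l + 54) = (l + 7)/(l - 3)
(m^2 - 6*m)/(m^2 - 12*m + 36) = m/(m - 6)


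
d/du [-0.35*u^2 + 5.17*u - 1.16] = 5.17 - 0.7*u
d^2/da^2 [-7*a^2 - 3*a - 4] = -14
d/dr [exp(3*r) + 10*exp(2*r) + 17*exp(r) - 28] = (3*exp(2*r) + 20*exp(r) + 17)*exp(r)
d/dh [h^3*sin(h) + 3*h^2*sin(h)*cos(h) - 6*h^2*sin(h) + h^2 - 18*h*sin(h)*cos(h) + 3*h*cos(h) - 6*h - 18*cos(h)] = h^3*cos(h) + 3*h^2*sin(h) - 6*h^2*cos(h) + 3*h^2*cos(2*h) - 15*h*sin(h) + 3*h*sin(2*h) - 18*h*cos(2*h) + 2*h + 18*sin(h) - 9*sin(2*h) + 3*cos(h) - 6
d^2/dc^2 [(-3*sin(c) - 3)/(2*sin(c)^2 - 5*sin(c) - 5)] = 6*(2*sin(c)^5 + 13*sin(c)^4 + 11*sin(c)^3 + 8*sin(c)^2 - 10)/(2*sin(c)^2 - 5*sin(c) - 5)^3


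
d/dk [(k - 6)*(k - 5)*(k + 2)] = 3*k^2 - 18*k + 8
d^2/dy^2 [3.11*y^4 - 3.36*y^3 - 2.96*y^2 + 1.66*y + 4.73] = 37.32*y^2 - 20.16*y - 5.92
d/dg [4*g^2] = 8*g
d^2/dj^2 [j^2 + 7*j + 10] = 2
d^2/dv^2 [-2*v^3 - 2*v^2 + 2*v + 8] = -12*v - 4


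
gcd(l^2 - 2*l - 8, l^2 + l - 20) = l - 4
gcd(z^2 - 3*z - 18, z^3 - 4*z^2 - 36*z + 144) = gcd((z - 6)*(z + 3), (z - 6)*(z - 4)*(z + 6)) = z - 6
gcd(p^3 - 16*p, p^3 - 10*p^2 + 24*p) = p^2 - 4*p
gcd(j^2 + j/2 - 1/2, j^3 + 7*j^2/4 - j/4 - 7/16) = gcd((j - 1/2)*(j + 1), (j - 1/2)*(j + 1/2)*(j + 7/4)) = j - 1/2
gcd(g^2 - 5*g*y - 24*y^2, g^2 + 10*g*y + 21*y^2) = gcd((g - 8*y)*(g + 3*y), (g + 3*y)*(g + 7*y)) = g + 3*y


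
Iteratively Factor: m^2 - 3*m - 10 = (m - 5)*(m + 2)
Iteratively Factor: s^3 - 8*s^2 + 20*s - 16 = (s - 2)*(s^2 - 6*s + 8) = (s - 4)*(s - 2)*(s - 2)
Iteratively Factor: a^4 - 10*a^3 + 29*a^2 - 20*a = (a - 4)*(a^3 - 6*a^2 + 5*a) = (a - 5)*(a - 4)*(a^2 - a) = (a - 5)*(a - 4)*(a - 1)*(a)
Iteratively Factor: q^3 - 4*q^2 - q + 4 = (q - 4)*(q^2 - 1) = (q - 4)*(q + 1)*(q - 1)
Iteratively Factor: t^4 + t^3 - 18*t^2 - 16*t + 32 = (t + 4)*(t^3 - 3*t^2 - 6*t + 8) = (t - 4)*(t + 4)*(t^2 + t - 2) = (t - 4)*(t - 1)*(t + 4)*(t + 2)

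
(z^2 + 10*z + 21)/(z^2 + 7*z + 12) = (z + 7)/(z + 4)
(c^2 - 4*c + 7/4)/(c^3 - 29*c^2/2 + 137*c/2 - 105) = (c - 1/2)/(c^2 - 11*c + 30)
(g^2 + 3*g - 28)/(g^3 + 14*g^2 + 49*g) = (g - 4)/(g*(g + 7))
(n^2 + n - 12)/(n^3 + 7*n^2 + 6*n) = (n^2 + n - 12)/(n*(n^2 + 7*n + 6))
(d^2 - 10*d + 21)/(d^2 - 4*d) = (d^2 - 10*d + 21)/(d*(d - 4))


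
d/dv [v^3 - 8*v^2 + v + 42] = 3*v^2 - 16*v + 1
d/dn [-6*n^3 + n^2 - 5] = 2*n*(1 - 9*n)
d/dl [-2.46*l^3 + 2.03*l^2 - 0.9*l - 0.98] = -7.38*l^2 + 4.06*l - 0.9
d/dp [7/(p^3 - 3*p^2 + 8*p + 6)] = 7*(-3*p^2 + 6*p - 8)/(p^3 - 3*p^2 + 8*p + 6)^2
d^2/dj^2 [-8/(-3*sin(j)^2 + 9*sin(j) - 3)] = 8*(-4*sin(j)^4 + 9*sin(j)^3 + sin(j)^2 - 21*sin(j) + 16)/(3*(sin(j)^2 - 3*sin(j) + 1)^3)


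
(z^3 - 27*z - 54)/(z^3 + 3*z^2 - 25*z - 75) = (z^2 - 3*z - 18)/(z^2 - 25)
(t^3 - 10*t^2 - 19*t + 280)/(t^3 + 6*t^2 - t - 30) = (t^2 - 15*t + 56)/(t^2 + t - 6)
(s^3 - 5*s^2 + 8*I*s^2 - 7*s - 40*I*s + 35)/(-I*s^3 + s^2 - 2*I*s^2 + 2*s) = (I*s^2 - s*(7 + 5*I) + 35)/(s*(s + 2))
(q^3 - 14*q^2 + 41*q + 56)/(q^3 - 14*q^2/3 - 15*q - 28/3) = 3*(q - 8)/(3*q + 4)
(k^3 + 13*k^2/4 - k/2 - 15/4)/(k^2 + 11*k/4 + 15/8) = 2*(k^2 + 2*k - 3)/(2*k + 3)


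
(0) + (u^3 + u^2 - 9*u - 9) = u^3 + u^2 - 9*u - 9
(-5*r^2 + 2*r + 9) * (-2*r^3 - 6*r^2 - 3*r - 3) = 10*r^5 + 26*r^4 - 15*r^3 - 45*r^2 - 33*r - 27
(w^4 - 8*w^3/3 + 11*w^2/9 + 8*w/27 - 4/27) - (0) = w^4 - 8*w^3/3 + 11*w^2/9 + 8*w/27 - 4/27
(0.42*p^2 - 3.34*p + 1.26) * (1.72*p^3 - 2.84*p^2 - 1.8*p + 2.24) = 0.7224*p^5 - 6.9376*p^4 + 10.8968*p^3 + 3.3744*p^2 - 9.7496*p + 2.8224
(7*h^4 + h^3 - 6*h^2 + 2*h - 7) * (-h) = -7*h^5 - h^4 + 6*h^3 - 2*h^2 + 7*h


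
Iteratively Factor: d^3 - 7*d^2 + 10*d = (d - 2)*(d^2 - 5*d) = d*(d - 2)*(d - 5)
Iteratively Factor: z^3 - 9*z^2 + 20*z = (z - 5)*(z^2 - 4*z) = z*(z - 5)*(z - 4)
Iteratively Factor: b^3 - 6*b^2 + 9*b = (b)*(b^2 - 6*b + 9) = b*(b - 3)*(b - 3)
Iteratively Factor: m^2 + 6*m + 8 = (m + 2)*(m + 4)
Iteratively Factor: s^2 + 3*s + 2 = (s + 2)*(s + 1)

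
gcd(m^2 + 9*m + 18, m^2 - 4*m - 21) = m + 3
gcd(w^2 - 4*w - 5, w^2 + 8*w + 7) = w + 1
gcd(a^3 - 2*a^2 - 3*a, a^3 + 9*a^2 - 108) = a - 3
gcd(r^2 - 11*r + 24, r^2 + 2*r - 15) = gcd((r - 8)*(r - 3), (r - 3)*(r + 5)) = r - 3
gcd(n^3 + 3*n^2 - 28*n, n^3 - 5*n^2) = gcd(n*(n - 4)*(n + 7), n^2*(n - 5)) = n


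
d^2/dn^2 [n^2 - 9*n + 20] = 2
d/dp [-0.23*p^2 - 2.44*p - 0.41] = -0.46*p - 2.44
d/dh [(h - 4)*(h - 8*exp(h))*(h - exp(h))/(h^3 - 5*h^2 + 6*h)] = (h*(h^2 - 5*h + 6)*((1 - exp(h))*(h - 4)*(h - 8*exp(h)) - (h - 4)*(h - exp(h))*(8*exp(h) - 1) + (h - 8*exp(h))*(h - exp(h))) - (h - 4)*(h - 8*exp(h))*(h - exp(h))*(3*h^2 - 10*h + 6))/(h^2*(h^2 - 5*h + 6)^2)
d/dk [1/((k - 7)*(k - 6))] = (13 - 2*k)/(k^4 - 26*k^3 + 253*k^2 - 1092*k + 1764)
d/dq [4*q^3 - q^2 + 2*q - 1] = 12*q^2 - 2*q + 2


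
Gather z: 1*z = z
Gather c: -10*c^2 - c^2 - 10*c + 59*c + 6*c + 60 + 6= -11*c^2 + 55*c + 66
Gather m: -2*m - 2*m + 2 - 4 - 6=-4*m - 8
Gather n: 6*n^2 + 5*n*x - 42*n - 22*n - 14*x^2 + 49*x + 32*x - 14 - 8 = 6*n^2 + n*(5*x - 64) - 14*x^2 + 81*x - 22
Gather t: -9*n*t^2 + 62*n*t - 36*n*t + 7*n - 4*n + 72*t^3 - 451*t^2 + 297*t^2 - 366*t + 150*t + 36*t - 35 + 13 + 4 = 3*n + 72*t^3 + t^2*(-9*n - 154) + t*(26*n - 180) - 18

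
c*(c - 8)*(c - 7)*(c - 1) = c^4 - 16*c^3 + 71*c^2 - 56*c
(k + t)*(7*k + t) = 7*k^2 + 8*k*t + t^2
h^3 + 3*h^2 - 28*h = h*(h - 4)*(h + 7)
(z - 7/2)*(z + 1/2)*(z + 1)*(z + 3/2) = z^4 - z^3/2 - 31*z^2/4 - 71*z/8 - 21/8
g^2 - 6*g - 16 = (g - 8)*(g + 2)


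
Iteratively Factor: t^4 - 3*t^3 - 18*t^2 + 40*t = (t + 4)*(t^3 - 7*t^2 + 10*t) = (t - 2)*(t + 4)*(t^2 - 5*t) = (t - 5)*(t - 2)*(t + 4)*(t)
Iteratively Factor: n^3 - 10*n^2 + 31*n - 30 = (n - 2)*(n^2 - 8*n + 15) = (n - 3)*(n - 2)*(n - 5)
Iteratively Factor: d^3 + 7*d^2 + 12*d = (d + 4)*(d^2 + 3*d) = (d + 3)*(d + 4)*(d)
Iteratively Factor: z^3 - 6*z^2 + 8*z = (z)*(z^2 - 6*z + 8) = z*(z - 4)*(z - 2)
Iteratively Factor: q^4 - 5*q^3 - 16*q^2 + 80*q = (q - 5)*(q^3 - 16*q) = (q - 5)*(q + 4)*(q^2 - 4*q) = q*(q - 5)*(q + 4)*(q - 4)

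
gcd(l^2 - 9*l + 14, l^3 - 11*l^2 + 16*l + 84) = l - 7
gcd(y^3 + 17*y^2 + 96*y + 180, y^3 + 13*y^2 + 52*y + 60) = y^2 + 11*y + 30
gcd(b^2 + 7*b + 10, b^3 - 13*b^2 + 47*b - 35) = 1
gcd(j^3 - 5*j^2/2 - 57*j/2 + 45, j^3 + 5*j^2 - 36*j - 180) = j^2 - j - 30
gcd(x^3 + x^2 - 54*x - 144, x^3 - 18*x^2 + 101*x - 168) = x - 8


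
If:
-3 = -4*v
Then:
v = 3/4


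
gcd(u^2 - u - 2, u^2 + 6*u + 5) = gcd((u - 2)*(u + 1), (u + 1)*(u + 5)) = u + 1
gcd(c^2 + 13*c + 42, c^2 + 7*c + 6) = c + 6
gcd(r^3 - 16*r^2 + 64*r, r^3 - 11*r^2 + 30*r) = r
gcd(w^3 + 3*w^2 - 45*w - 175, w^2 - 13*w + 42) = w - 7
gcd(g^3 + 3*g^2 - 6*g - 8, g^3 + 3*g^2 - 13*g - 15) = g + 1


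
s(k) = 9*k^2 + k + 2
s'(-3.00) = -53.00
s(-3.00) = 80.00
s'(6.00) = 109.00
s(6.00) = 332.00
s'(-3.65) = -64.70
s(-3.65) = 118.25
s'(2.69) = 49.42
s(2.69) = 69.81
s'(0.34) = 7.12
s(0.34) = 3.38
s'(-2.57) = -45.26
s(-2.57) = 58.87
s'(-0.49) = -7.82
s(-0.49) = 3.67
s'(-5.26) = -93.68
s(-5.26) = 245.75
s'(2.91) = 53.38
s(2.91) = 81.12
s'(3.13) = 57.34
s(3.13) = 93.30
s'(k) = 18*k + 1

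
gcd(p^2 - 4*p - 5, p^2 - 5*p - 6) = p + 1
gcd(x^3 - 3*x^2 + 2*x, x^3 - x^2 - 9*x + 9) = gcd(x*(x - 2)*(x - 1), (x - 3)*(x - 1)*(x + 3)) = x - 1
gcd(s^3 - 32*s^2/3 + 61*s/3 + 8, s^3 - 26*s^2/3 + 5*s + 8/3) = s^2 - 23*s/3 - 8/3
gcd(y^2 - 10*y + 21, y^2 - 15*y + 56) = y - 7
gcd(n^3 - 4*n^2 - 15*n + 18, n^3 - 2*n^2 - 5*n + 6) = n - 1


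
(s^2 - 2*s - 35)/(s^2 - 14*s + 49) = (s + 5)/(s - 7)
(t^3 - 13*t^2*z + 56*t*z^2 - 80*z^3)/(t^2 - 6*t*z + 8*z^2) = (-t^2 + 9*t*z - 20*z^2)/(-t + 2*z)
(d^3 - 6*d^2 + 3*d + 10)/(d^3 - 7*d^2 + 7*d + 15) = (d - 2)/(d - 3)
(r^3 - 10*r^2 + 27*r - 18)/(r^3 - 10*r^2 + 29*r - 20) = (r^2 - 9*r + 18)/(r^2 - 9*r + 20)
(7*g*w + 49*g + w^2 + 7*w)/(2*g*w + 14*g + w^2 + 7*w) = (7*g + w)/(2*g + w)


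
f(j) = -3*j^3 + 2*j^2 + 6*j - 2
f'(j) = -9*j^2 + 4*j + 6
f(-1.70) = 8.32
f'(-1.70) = -26.81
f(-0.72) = -4.16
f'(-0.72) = -1.55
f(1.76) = -1.60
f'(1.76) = -14.84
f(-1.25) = -0.52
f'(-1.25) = -13.06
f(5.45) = -395.53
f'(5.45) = -239.52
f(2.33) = -15.11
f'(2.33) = -33.54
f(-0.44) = -4.00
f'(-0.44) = 2.50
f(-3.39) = 117.52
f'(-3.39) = -110.99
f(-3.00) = 79.00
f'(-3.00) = -87.00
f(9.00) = -1973.00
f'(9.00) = -687.00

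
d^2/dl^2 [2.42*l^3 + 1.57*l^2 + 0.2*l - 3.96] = 14.52*l + 3.14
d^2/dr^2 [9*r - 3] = 0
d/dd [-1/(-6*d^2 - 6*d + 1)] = 6*(-2*d - 1)/(6*d^2 + 6*d - 1)^2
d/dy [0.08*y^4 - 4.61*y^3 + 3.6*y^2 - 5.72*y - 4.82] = 0.32*y^3 - 13.83*y^2 + 7.2*y - 5.72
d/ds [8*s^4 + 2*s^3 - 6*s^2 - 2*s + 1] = 32*s^3 + 6*s^2 - 12*s - 2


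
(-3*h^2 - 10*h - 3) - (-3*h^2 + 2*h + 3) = -12*h - 6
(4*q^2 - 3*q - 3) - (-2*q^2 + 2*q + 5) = 6*q^2 - 5*q - 8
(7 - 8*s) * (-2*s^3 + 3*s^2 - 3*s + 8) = 16*s^4 - 38*s^3 + 45*s^2 - 85*s + 56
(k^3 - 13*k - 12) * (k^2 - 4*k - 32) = k^5 - 4*k^4 - 45*k^3 + 40*k^2 + 464*k + 384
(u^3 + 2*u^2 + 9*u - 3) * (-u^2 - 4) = -u^5 - 2*u^4 - 13*u^3 - 5*u^2 - 36*u + 12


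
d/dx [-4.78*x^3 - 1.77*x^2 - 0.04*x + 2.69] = -14.34*x^2 - 3.54*x - 0.04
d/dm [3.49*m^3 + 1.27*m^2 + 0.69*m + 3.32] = 10.47*m^2 + 2.54*m + 0.69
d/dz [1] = 0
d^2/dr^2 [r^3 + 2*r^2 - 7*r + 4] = 6*r + 4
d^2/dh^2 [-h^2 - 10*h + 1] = -2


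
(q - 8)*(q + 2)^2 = q^3 - 4*q^2 - 28*q - 32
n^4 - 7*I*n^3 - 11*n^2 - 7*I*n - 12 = (n - 4*I)*(n - 3*I)*(-I*n + 1)*(I*n + 1)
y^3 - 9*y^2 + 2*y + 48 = (y - 8)*(y - 3)*(y + 2)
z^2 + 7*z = z*(z + 7)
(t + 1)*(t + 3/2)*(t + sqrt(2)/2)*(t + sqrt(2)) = t^4 + 3*sqrt(2)*t^3/2 + 5*t^3/2 + 5*t^2/2 + 15*sqrt(2)*t^2/4 + 5*t/2 + 9*sqrt(2)*t/4 + 3/2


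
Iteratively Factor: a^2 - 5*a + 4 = (a - 1)*(a - 4)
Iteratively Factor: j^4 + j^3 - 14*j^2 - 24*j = (j - 4)*(j^3 + 5*j^2 + 6*j) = (j - 4)*(j + 3)*(j^2 + 2*j) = (j - 4)*(j + 2)*(j + 3)*(j)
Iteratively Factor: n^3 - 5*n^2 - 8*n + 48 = (n - 4)*(n^2 - n - 12) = (n - 4)^2*(n + 3)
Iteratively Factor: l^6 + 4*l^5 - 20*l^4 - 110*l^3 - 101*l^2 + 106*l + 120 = (l - 5)*(l^5 + 9*l^4 + 25*l^3 + 15*l^2 - 26*l - 24) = (l - 5)*(l + 4)*(l^4 + 5*l^3 + 5*l^2 - 5*l - 6) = (l - 5)*(l - 1)*(l + 4)*(l^3 + 6*l^2 + 11*l + 6) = (l - 5)*(l - 1)*(l + 3)*(l + 4)*(l^2 + 3*l + 2) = (l - 5)*(l - 1)*(l + 2)*(l + 3)*(l + 4)*(l + 1)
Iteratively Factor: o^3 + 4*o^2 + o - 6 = (o - 1)*(o^2 + 5*o + 6) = (o - 1)*(o + 2)*(o + 3)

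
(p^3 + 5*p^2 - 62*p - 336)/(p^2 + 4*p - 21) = (p^2 - 2*p - 48)/(p - 3)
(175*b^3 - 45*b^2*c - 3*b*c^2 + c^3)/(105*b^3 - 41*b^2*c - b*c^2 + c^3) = (5*b - c)/(3*b - c)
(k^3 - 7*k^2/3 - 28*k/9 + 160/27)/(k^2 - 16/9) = (9*k^2 - 9*k - 40)/(3*(3*k + 4))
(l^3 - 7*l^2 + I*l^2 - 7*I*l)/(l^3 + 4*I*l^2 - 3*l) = (l - 7)/(l + 3*I)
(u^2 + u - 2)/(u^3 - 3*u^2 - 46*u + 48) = (u + 2)/(u^2 - 2*u - 48)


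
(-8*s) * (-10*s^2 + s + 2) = 80*s^3 - 8*s^2 - 16*s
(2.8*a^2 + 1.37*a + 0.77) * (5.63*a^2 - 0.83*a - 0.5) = 15.764*a^4 + 5.3891*a^3 + 1.798*a^2 - 1.3241*a - 0.385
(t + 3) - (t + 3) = 0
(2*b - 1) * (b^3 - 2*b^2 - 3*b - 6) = 2*b^4 - 5*b^3 - 4*b^2 - 9*b + 6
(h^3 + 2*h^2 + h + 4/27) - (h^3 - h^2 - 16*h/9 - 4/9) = 3*h^2 + 25*h/9 + 16/27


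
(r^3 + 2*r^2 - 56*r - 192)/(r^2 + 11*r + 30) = (r^2 - 4*r - 32)/(r + 5)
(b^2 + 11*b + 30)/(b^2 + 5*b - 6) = (b + 5)/(b - 1)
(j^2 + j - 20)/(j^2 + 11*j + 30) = (j - 4)/(j + 6)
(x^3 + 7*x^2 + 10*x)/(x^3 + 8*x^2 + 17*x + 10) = x/(x + 1)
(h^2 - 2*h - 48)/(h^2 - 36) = (h - 8)/(h - 6)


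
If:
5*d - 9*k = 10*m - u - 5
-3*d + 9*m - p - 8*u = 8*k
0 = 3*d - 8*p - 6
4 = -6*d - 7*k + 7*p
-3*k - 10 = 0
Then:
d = 338/81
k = -10/3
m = 37280/5751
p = 22/27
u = 5725/639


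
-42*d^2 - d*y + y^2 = (-7*d + y)*(6*d + y)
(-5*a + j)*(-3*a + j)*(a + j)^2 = 15*a^4 + 22*a^3*j - 6*a*j^3 + j^4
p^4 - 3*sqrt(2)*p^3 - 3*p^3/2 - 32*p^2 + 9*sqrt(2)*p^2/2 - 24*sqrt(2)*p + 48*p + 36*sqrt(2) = (p - 3/2)*(p - 6*sqrt(2))*(p + sqrt(2))*(p + 2*sqrt(2))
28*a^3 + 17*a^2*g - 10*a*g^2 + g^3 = (-7*a + g)*(-4*a + g)*(a + g)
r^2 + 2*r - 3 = (r - 1)*(r + 3)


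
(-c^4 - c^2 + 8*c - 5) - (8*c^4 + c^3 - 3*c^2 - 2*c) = -9*c^4 - c^3 + 2*c^2 + 10*c - 5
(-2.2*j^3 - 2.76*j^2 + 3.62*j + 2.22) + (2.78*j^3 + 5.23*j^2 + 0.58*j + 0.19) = 0.58*j^3 + 2.47*j^2 + 4.2*j + 2.41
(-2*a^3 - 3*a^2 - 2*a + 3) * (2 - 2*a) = 4*a^4 + 2*a^3 - 2*a^2 - 10*a + 6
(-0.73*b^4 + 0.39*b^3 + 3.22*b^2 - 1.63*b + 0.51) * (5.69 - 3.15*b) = 2.2995*b^5 - 5.3822*b^4 - 7.9239*b^3 + 23.4563*b^2 - 10.8812*b + 2.9019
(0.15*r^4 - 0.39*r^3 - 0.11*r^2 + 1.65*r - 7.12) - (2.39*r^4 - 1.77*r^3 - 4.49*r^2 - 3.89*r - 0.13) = -2.24*r^4 + 1.38*r^3 + 4.38*r^2 + 5.54*r - 6.99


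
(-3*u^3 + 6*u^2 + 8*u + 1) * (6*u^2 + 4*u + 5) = -18*u^5 + 24*u^4 + 57*u^3 + 68*u^2 + 44*u + 5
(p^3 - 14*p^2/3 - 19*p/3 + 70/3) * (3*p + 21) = 3*p^4 + 7*p^3 - 117*p^2 - 63*p + 490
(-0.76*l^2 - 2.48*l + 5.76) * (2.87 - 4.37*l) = 3.3212*l^3 + 8.6564*l^2 - 32.2888*l + 16.5312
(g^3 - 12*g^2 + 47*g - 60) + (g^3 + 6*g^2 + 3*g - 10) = 2*g^3 - 6*g^2 + 50*g - 70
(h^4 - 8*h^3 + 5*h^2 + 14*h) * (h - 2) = h^5 - 10*h^4 + 21*h^3 + 4*h^2 - 28*h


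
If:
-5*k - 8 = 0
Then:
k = -8/5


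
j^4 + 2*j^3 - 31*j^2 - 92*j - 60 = (j - 6)*(j + 1)*(j + 2)*(j + 5)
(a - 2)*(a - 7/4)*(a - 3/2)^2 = a^4 - 27*a^3/4 + 17*a^2 - 303*a/16 + 63/8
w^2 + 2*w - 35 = (w - 5)*(w + 7)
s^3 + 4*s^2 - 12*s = s*(s - 2)*(s + 6)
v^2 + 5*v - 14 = (v - 2)*(v + 7)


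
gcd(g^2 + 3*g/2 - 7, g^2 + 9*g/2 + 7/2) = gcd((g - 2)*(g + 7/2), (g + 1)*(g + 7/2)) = g + 7/2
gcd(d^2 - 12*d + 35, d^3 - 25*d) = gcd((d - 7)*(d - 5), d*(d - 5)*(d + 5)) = d - 5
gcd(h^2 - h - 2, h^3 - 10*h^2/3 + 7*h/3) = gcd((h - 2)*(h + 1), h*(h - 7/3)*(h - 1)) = 1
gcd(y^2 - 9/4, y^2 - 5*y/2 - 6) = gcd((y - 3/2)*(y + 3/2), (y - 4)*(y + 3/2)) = y + 3/2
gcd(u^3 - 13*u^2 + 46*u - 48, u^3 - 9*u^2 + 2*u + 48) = u^2 - 11*u + 24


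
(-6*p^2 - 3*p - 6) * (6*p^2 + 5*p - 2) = -36*p^4 - 48*p^3 - 39*p^2 - 24*p + 12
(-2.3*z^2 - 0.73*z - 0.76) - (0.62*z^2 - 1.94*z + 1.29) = -2.92*z^2 + 1.21*z - 2.05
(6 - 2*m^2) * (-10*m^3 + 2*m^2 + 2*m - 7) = 20*m^5 - 4*m^4 - 64*m^3 + 26*m^2 + 12*m - 42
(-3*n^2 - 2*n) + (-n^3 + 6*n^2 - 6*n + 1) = -n^3 + 3*n^2 - 8*n + 1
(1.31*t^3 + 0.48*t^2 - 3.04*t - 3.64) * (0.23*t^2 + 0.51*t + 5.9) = 0.3013*t^5 + 0.7785*t^4 + 7.2746*t^3 + 0.4444*t^2 - 19.7924*t - 21.476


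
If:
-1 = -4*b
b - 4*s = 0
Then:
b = 1/4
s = 1/16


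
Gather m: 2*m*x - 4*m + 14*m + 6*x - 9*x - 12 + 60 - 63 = m*(2*x + 10) - 3*x - 15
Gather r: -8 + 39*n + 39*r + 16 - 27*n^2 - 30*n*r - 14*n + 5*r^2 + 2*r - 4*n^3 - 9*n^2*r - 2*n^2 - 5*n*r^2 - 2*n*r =-4*n^3 - 29*n^2 + 25*n + r^2*(5 - 5*n) + r*(-9*n^2 - 32*n + 41) + 8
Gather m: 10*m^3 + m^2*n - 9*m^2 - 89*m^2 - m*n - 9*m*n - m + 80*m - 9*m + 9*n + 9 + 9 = 10*m^3 + m^2*(n - 98) + m*(70 - 10*n) + 9*n + 18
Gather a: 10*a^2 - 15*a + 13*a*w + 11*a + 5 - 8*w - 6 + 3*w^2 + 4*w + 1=10*a^2 + a*(13*w - 4) + 3*w^2 - 4*w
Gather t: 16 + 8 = 24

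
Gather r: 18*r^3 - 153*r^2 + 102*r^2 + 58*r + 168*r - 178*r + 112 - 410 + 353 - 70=18*r^3 - 51*r^2 + 48*r - 15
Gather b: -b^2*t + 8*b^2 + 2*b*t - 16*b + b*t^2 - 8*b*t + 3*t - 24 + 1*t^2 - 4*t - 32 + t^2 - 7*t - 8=b^2*(8 - t) + b*(t^2 - 6*t - 16) + 2*t^2 - 8*t - 64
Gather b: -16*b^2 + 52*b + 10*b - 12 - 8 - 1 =-16*b^2 + 62*b - 21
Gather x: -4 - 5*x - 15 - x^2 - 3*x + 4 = -x^2 - 8*x - 15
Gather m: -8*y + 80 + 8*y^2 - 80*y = 8*y^2 - 88*y + 80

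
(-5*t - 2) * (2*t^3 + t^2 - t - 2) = -10*t^4 - 9*t^3 + 3*t^2 + 12*t + 4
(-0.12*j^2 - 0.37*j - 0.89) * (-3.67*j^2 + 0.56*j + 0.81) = 0.4404*j^4 + 1.2907*j^3 + 2.9619*j^2 - 0.7981*j - 0.7209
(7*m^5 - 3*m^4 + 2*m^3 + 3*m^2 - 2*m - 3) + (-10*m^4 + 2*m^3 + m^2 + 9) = 7*m^5 - 13*m^4 + 4*m^3 + 4*m^2 - 2*m + 6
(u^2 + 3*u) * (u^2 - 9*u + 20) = u^4 - 6*u^3 - 7*u^2 + 60*u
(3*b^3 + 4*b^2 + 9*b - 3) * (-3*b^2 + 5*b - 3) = -9*b^5 + 3*b^4 - 16*b^3 + 42*b^2 - 42*b + 9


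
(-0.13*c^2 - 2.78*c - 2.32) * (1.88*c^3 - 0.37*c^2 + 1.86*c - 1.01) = -0.2444*c^5 - 5.1783*c^4 - 3.5748*c^3 - 4.1811*c^2 - 1.5074*c + 2.3432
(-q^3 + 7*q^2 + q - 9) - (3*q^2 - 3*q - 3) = -q^3 + 4*q^2 + 4*q - 6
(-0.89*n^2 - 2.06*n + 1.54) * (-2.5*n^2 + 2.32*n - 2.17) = 2.225*n^4 + 3.0852*n^3 - 6.6979*n^2 + 8.043*n - 3.3418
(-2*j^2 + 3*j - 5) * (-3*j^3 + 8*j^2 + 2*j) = 6*j^5 - 25*j^4 + 35*j^3 - 34*j^2 - 10*j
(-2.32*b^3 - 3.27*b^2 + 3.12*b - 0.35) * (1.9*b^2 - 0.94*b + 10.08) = -4.408*b^5 - 4.0322*b^4 - 14.3838*b^3 - 36.5594*b^2 + 31.7786*b - 3.528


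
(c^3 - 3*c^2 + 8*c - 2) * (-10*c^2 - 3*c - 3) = -10*c^5 + 27*c^4 - 74*c^3 + 5*c^2 - 18*c + 6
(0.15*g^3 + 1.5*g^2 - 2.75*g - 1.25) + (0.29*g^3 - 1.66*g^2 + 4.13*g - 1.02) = 0.44*g^3 - 0.16*g^2 + 1.38*g - 2.27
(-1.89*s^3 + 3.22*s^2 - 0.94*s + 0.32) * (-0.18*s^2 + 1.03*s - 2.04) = 0.3402*s^5 - 2.5263*s^4 + 7.3414*s^3 - 7.5946*s^2 + 2.2472*s - 0.6528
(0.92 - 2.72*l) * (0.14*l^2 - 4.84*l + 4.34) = -0.3808*l^3 + 13.2936*l^2 - 16.2576*l + 3.9928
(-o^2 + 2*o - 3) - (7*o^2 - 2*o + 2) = -8*o^2 + 4*o - 5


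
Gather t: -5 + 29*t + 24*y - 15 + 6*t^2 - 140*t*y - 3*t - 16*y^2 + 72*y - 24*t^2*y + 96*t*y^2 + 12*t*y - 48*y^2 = t^2*(6 - 24*y) + t*(96*y^2 - 128*y + 26) - 64*y^2 + 96*y - 20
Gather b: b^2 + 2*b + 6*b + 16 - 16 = b^2 + 8*b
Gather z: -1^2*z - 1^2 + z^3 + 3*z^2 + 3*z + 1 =z^3 + 3*z^2 + 2*z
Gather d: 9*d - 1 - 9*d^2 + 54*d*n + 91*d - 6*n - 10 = -9*d^2 + d*(54*n + 100) - 6*n - 11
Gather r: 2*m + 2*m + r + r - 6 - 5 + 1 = 4*m + 2*r - 10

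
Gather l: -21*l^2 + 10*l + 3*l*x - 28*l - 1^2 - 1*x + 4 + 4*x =-21*l^2 + l*(3*x - 18) + 3*x + 3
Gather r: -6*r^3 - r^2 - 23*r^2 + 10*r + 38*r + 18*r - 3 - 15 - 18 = -6*r^3 - 24*r^2 + 66*r - 36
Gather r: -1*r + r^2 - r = r^2 - 2*r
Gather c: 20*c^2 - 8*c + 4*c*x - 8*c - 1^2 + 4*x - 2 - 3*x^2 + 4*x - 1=20*c^2 + c*(4*x - 16) - 3*x^2 + 8*x - 4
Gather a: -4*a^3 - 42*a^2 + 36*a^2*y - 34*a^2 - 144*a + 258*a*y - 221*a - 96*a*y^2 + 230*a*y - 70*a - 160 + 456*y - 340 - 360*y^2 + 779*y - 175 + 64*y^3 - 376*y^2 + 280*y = -4*a^3 + a^2*(36*y - 76) + a*(-96*y^2 + 488*y - 435) + 64*y^3 - 736*y^2 + 1515*y - 675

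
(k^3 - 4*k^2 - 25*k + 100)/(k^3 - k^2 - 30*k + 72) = (k^2 - 25)/(k^2 + 3*k - 18)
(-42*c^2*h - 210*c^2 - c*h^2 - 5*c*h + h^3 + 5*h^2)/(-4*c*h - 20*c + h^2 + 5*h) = (42*c^2 + c*h - h^2)/(4*c - h)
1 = 1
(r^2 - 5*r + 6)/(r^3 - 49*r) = (r^2 - 5*r + 6)/(r*(r^2 - 49))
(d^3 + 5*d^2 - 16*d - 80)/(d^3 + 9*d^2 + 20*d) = (d - 4)/d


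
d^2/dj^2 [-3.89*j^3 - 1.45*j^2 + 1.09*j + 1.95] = -23.34*j - 2.9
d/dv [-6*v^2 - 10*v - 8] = -12*v - 10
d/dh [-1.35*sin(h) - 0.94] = -1.35*cos(h)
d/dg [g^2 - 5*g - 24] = 2*g - 5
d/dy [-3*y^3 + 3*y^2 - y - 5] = -9*y^2 + 6*y - 1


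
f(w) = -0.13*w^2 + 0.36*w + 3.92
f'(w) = 0.36 - 0.26*w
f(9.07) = -3.51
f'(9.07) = -2.00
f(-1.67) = 2.96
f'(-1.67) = 0.79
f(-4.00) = 0.40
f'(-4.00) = 1.40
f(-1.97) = 2.71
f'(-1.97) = 0.87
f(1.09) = 4.16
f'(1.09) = 0.08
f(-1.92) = 2.75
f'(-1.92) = 0.86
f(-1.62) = 3.00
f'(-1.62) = 0.78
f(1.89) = 4.14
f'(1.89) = -0.13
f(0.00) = 3.92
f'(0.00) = 0.36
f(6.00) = 1.40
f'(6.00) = -1.20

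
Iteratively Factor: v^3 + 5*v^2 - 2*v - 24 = (v - 2)*(v^2 + 7*v + 12) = (v - 2)*(v + 4)*(v + 3)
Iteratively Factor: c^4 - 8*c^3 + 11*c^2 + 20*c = (c - 4)*(c^3 - 4*c^2 - 5*c) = (c - 5)*(c - 4)*(c^2 + c) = c*(c - 5)*(c - 4)*(c + 1)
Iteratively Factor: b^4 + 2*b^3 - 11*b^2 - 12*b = (b + 4)*(b^3 - 2*b^2 - 3*b) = (b + 1)*(b + 4)*(b^2 - 3*b) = (b - 3)*(b + 1)*(b + 4)*(b)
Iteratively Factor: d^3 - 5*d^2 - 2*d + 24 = (d + 2)*(d^2 - 7*d + 12) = (d - 3)*(d + 2)*(d - 4)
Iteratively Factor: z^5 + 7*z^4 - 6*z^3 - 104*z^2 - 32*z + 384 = (z + 4)*(z^4 + 3*z^3 - 18*z^2 - 32*z + 96) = (z - 3)*(z + 4)*(z^3 + 6*z^2 - 32) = (z - 3)*(z - 2)*(z + 4)*(z^2 + 8*z + 16) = (z - 3)*(z - 2)*(z + 4)^2*(z + 4)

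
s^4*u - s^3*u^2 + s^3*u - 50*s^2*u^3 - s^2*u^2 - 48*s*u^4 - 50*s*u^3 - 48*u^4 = (s - 8*u)*(s + u)*(s + 6*u)*(s*u + u)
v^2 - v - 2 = (v - 2)*(v + 1)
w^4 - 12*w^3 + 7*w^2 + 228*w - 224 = (w - 8)*(w - 7)*(w - 1)*(w + 4)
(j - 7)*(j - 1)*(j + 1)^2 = j^4 - 6*j^3 - 8*j^2 + 6*j + 7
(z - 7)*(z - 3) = z^2 - 10*z + 21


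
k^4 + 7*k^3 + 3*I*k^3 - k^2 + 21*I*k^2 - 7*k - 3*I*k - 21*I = (k + 7)*(k + 3*I)*(-I*k - I)*(I*k - I)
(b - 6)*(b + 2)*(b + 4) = b^3 - 28*b - 48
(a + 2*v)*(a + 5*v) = a^2 + 7*a*v + 10*v^2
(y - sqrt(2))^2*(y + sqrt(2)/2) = y^3 - 3*sqrt(2)*y^2/2 + sqrt(2)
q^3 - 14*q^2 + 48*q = q*(q - 8)*(q - 6)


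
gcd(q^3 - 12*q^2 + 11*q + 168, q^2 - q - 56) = q - 8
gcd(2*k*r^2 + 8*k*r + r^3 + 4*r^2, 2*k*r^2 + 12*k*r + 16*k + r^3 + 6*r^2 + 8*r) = 2*k*r + 8*k + r^2 + 4*r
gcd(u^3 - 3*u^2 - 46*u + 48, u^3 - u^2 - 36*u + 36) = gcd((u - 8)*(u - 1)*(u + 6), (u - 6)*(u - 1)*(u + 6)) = u^2 + 5*u - 6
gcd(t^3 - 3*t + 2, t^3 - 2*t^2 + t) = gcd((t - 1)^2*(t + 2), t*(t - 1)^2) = t^2 - 2*t + 1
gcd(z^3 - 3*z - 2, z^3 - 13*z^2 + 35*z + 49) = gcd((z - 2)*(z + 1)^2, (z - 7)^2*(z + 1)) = z + 1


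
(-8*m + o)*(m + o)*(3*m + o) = -24*m^3 - 29*m^2*o - 4*m*o^2 + o^3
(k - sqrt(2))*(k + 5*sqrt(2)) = k^2 + 4*sqrt(2)*k - 10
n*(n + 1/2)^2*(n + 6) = n^4 + 7*n^3 + 25*n^2/4 + 3*n/2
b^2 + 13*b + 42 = (b + 6)*(b + 7)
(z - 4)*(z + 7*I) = z^2 - 4*z + 7*I*z - 28*I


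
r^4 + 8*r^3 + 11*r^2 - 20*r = r*(r - 1)*(r + 4)*(r + 5)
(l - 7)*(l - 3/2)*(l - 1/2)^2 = l^4 - 19*l^3/2 + 77*l^2/4 - 101*l/8 + 21/8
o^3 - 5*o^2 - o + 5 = (o - 5)*(o - 1)*(o + 1)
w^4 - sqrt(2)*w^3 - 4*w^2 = w^2*(w - 2*sqrt(2))*(w + sqrt(2))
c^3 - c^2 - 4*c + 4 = (c - 2)*(c - 1)*(c + 2)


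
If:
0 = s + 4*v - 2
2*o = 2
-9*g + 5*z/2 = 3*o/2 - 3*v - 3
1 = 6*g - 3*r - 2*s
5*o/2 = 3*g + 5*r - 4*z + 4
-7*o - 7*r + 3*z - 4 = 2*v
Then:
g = -961/690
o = 1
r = -94/23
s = 167/115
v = 63/460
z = -1329/230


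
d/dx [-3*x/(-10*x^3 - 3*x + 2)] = 3*(10*x^3 - 3*x*(10*x^2 + 1) + 3*x - 2)/(10*x^3 + 3*x - 2)^2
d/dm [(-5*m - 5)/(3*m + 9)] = -10/(3*(m + 3)^2)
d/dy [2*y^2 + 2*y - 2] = 4*y + 2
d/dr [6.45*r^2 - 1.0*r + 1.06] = 12.9*r - 1.0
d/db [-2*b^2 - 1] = -4*b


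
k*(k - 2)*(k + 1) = k^3 - k^2 - 2*k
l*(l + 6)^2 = l^3 + 12*l^2 + 36*l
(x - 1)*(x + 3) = x^2 + 2*x - 3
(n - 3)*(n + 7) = n^2 + 4*n - 21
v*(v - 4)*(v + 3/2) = v^3 - 5*v^2/2 - 6*v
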